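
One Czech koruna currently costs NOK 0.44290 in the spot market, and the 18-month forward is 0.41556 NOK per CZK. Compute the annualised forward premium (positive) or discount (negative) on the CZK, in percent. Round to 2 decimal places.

-4.12%

T = 18/12 years.
CZK trades forward at -6.17295% vs spot over the period.
Annualise by dividing by T: -0.0617295 / (18/12) = -0.041153 → -4.12%.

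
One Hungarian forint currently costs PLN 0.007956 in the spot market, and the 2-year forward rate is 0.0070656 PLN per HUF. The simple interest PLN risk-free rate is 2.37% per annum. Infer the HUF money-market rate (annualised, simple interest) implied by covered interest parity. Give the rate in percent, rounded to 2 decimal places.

T = 2 years.
CIP gives F = S · g_PLN/g_HUF, so g_PLN/g_HUF = 0.0070656/0.007956 = 0.8880845.
PLN growth factor: 1 + 0.0237×2 = 1.047400.
That pins the HUF growth at 1.1793923.
(1.1793923 − 1)/T = 0.089696, i.e. 8.97%.

8.97%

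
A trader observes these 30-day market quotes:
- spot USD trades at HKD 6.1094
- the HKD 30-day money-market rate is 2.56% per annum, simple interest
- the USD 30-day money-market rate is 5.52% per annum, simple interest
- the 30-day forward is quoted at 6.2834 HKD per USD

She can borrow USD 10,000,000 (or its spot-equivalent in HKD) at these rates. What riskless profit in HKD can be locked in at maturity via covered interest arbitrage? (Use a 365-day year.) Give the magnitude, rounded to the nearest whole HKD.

HKD 1,896,529

T = 30/365 years.
Invest the USD and cover forward: 10,000,000 × 1.0045369863 × 6.2834 = HKD 63,119,077.00.
Convert at spot and invest in HKD: 10,000,000 × 6.1094 × 1.0021041096 = HKD 61,222,548.47.
The quoted forward overvalues USD, so borrow HKD, buy USD at spot, deposit the USD at 5.52%, and sell the proceeds forward at 6.2834.
Arbitrage profit = |63,119,077.00 − 61,222,548.47| = HKD 1,896,529.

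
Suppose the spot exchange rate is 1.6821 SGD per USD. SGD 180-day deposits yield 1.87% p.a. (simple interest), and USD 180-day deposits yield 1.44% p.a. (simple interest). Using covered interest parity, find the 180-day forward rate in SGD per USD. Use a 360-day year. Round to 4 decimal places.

1.6857

T = 180/360 years.
Growth of 1 SGD over T: 1 + 0.0187×180/360 = 1.009350.
USD accumulates by 1 + 0.0144×180/360 = 1.007200.
Forward (SGD per USD) = 1.6821 × 1.009350 / 1.007200 = 1.685691.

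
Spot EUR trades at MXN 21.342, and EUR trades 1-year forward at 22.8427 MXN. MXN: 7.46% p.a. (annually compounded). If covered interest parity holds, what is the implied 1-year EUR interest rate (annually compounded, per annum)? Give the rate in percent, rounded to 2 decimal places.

0.40%

T = 1 year.
CIP gives F = S · g_MXN/g_EUR, so g_MXN/g_EUR = 22.8427/21.342 = 1.0703167.
MXN growth factor: (1 + 0.0746)^1 = 1.074600.
That pins the EUR growth at 1.0040019.
Annualise: 1.0040019^(1/1) − 1 = 0.004002 = 0.40%.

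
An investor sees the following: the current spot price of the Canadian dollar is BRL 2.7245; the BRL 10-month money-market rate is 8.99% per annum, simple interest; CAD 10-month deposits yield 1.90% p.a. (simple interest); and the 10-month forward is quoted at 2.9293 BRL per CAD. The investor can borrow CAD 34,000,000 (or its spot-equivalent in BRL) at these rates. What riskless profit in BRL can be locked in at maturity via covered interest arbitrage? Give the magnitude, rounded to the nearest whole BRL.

BRL 1,600,384

T = 10/12 years.
Route A — deposit CAD, sell forward: 34,000,000 × 1.0158333333 × 2.9293 = BRL 101,173,139.83.
Route B — convert at spot, deposit BRL: 34,000,000 × 2.7245 × 1.0749166667 = BRL 99,572,755.59.
The quoted forward overvalues CAD, so borrow BRL, buy CAD at spot, deposit the CAD at 1.90%, and sell the proceeds forward at 2.9293.
The gap between the two covered legs is BRL 1,600,384.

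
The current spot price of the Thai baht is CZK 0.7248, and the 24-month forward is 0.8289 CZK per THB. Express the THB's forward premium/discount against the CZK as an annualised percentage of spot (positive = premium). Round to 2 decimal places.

+7.18%

T = 2 years.
THB trades forward at +14.36258% vs spot over the period.
Annualise by dividing by T: 0.1436258 / 2 = 0.071813 → 7.18%.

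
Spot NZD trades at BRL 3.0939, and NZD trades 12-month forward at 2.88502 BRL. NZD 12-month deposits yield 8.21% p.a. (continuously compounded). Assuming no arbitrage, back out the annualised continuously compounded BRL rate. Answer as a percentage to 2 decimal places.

T = 1 year.
F/S = 2.88502/3.0939 = 0.9324865 = (growth of BRL) / (growth of NZD).
The NZD side grows by e^(0.0821×1) = 1.0855644.
That pins the BRL growth at 1.0122741.
Take logs: ln 1.0122741 / 1 = 0.012199, so 1.22%.

1.22%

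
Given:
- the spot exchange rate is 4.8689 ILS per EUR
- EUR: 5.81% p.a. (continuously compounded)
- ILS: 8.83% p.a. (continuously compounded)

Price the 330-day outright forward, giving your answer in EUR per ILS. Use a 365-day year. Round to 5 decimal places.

0.19985

T = 330/365 years.
ILS growth factor: e^(0.0883×330/365) = 1.083106.
EUR growth factor: e^(0.0581×330/365) = 1.0539329.
So F = 4.8689 × 1.083106 / 1.0539329 = 5.003672 (ILS/EUR).
Invert for EUR per ILS: 1 / 5.003672 = 0.19985.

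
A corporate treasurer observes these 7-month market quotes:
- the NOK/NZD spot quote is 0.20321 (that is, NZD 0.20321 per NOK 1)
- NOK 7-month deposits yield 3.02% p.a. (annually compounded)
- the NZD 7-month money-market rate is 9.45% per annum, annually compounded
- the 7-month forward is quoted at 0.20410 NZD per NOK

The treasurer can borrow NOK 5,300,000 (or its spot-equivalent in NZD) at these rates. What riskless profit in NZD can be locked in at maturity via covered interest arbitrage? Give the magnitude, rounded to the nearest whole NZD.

T = 7/12 years.
Keep in NOK, deliver into the forward: 5,300,000·1.017507381·0.20410 = NZD 1,100,668.26.
Swap to NZD now, deposit: 5,300,000·0.20321·1.054085559 = NZD 1,135,263.85.
The quoted forward undervalues NOK, so borrow NOK, convert to NZD at spot, deposit the NZD at 9.45%, and buy NOK forward at 0.20410 to cover the loan.
Profit = 1,135,263.85 − 1,100,668.26 = NZD 34,596.

NZD 34,596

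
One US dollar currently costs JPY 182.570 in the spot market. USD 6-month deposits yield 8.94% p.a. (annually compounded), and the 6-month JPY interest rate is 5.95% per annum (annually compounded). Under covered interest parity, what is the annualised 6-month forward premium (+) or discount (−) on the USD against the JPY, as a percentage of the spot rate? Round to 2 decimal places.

T = 6/12 years.
F = S · g_JPY/g_USD = 182.57 × 1.0293202/1.0437433 = 180.047133.
(F − S)/S ÷ T = (180.047133 − 182.57)/182.57/(6/12) = -0.027637 → -2.76%.

-2.76%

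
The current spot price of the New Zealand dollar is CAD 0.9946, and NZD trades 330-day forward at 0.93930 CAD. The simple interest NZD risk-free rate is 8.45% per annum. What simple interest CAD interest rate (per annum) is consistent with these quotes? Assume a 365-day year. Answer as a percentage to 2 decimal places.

1.83%

T = 330/365 years.
F/S = 0.9393/0.9946 = 0.9443998 = (growth of CAD) / (growth of NZD).
The NZD side grows by 1 + 0.0845×330/365 = 1.0763973.
That pins the CAD growth at 1.0165494.
(1.0165494 − 1)/T = 0.018305, i.e. 1.83%.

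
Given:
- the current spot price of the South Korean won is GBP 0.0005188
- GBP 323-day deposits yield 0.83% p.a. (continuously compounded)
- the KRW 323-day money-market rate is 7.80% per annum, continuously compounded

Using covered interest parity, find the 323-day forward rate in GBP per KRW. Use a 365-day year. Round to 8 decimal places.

0.00048777

T = 323/365 years.
Growth of 1 GBP over T: e^(0.0083×323/365) = 1.007372.
KRW accumulates by e^(0.0780×323/365) = 1.0714626.
Forward (GBP per KRW) = 0.0005188 × 1.007372 / 1.0714626 = 0.0004877675.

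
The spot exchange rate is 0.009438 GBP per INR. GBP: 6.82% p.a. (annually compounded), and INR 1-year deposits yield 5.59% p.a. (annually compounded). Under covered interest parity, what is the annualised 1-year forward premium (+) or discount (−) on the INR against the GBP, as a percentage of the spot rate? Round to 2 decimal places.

T = 1 year.
CIP forward (GBP per INR) = 0.009438 × 1.068200/1.055900 = 0.009547942.
Annualised premium = (F − S)/S × (1/T) = (0.009547942 − 0.009438)/0.009438 ÷ 1 = 1.16%.

+1.16%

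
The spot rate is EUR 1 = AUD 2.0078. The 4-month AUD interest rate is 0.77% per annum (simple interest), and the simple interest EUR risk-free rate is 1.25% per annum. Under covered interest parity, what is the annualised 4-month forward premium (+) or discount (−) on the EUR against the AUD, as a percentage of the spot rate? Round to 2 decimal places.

-0.48%

T = 4/12 years.
F = S · g_AUD/g_EUR = 2.0078 × 1.0025667/1.0041667 = 2.0046008.
(F − S)/S ÷ T = (2.0046008 − 2.0078)/2.0078/(4/12) = -0.004780 → -0.48%.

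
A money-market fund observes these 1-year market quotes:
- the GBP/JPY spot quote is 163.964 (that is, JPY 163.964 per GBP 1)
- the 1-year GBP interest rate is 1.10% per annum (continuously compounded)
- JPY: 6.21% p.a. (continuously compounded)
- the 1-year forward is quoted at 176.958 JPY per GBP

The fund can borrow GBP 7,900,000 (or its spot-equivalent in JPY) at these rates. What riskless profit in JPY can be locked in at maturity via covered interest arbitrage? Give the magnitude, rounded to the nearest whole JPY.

JPY 35,125,892

T = 1 year.
Invest the GBP and cover forward: 7,900,000 × 1.011060722445 × 176.958 = JPY 1,413,430,738.25.
Convert at spot and invest in JPY: 7,900,000 × 163.964 × 1.064068746282 = JPY 1,378,304,846.53.
The quoted forward overvalues GBP, so borrow JPY, buy GBP at spot, deposit the GBP at 1.10%, and sell the proceeds forward at 176.958.
Profit = 1,413,430,738.25 − 1,378,304,846.53 = JPY 35,125,892.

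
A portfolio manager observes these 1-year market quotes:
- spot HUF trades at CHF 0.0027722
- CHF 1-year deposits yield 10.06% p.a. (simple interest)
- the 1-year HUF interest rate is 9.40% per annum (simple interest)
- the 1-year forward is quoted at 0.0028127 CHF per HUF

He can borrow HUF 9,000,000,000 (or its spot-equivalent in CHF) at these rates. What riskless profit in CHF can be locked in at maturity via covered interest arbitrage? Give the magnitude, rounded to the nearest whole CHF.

CHF 234,094

T = 1 year.
Route A — deposit HUF, sell forward: 9,000,000,000 × 1.094000 × 0.0028127 = CHF 27,693,844.20.
Route B — convert at spot, deposit CHF: 9,000,000,000 × 0.0027722 × 1.100600 = CHF 27,459,749.88.
The quoted forward overvalues HUF, so borrow CHF, buy HUF at spot, deposit the HUF at 9.40%, and sell the proceeds forward at 0.0028127.
The gap between the two covered legs is CHF 234,094.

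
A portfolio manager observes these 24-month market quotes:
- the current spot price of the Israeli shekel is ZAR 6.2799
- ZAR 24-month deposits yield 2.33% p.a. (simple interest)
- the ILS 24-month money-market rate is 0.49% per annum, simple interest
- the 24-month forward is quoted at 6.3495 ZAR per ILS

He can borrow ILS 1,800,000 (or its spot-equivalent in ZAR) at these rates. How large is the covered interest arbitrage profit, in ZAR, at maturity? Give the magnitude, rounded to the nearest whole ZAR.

ZAR 289,473

T = 2 years.
Invest the ILS and cover forward: 1,800,000 × 1.009800 × 6.3495 = ZAR 11,541,105.18.
Convert at spot and invest in ZAR: 1,800,000 × 6.2799 × 1.046600 = ZAR 11,830,578.01.
The quoted forward undervalues ILS, so borrow ILS, convert to ZAR at spot, deposit the ZAR at 2.33%, and buy ILS forward at 6.3495 to cover the loan.
The gap between the two covered legs is ZAR 289,473.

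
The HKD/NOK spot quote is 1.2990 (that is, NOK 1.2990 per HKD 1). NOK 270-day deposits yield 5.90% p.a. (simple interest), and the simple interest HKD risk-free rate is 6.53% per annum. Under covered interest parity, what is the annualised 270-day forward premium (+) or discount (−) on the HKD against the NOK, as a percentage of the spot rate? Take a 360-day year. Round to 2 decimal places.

T = 270/360 years.
No-arbitrage forward: 1.299 × 1.044250 / 1.048975 = 1.2931488 NOK/HKD.
(F − S)/S ÷ T = (1.2931488 − 1.299)/1.299/(270/360) = -0.006006 → -0.60%.

-0.60%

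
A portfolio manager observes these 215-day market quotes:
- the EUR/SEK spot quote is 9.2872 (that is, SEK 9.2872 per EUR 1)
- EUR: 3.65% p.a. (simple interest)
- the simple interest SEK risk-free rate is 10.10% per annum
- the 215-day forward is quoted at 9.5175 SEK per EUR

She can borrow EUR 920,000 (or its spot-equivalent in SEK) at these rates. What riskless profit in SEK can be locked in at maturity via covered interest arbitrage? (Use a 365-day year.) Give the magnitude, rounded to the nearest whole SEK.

SEK 108,191

T = 215/365 years.
Route A — deposit EUR, sell forward: 920,000 × 1.021500 × 9.5175 = SEK 8,944,356.15.
Route B — convert at spot, deposit SEK: 920,000 × 9.2872 × 1.059493151 = SEK 9,052,546.81.
The quoted forward undervalues EUR, so borrow EUR, convert to SEK at spot, deposit the SEK at 10.10%, and buy EUR forward at 9.5175 to cover the loan.
Profit = 9,052,546.81 − 8,944,356.15 = SEK 108,191.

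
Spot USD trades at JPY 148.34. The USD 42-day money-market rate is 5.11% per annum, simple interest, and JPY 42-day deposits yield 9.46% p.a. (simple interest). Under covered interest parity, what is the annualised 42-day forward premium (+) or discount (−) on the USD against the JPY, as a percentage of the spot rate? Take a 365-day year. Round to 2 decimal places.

T = 42/365 years.
CIP forward (JPY per USD) = 148.34 × 1.0108855/1.005880 = 149.07818.
Annualised premium = (F − S)/S × (1/T) = (149.07818 − 148.34)/148.34 ÷ (42/365) = 4.32%.

+4.32%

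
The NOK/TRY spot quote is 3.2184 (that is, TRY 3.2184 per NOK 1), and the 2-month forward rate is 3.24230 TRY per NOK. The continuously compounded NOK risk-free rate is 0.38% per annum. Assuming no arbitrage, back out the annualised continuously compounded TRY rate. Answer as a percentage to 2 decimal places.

4.82%

T = 2/12 years.
F/S = 3.2423/3.2184 = 1.0074261 = (growth of TRY) / (growth of NOK).
NOK growth factor: e^(0.0038×2/12) = 1.0006335.
So the TRY growth factor = 1.0080643.
r = ln(1.0080643)/(2/12) = 0.048192 → 4.82%.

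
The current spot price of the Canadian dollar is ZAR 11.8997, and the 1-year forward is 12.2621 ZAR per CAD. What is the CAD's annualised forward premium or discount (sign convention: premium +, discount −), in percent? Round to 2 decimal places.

+3.05%

T = 1 year.
Period premium: (12.2621 − 11.8997)/11.8997 = 0.0304545.
×(1/T) gives 3.05% p.a.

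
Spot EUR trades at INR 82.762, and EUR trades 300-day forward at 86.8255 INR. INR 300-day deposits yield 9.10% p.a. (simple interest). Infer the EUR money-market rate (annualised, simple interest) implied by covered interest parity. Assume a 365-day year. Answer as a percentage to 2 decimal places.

T = 300/365 years.
By CIP, F/S equals the INR-to-EUR growth ratio: 86.8255/82.762 = 1.0490986.
INR growth factor: 1 + 0.0910×300/365 = 1.0747945.
So the EUR growth factor = 1.0244933.
r = (1.0244933 − 1)/(300/365) = 0.029800 → 2.98%.

2.98%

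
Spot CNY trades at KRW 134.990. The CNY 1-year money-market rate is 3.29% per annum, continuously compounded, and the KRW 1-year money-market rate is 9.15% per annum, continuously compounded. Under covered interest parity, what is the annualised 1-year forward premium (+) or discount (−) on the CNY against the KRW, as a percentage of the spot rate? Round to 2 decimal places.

T = 1 year.
F = S · g_KRW/g_CNY = 134.99 × 1.0958168/1.0334472 = 143.136785.
(F − S)/S ÷ T = (143.136785 − 134.99)/134.99/1 = 0.060351 → 6.04%.

+6.04%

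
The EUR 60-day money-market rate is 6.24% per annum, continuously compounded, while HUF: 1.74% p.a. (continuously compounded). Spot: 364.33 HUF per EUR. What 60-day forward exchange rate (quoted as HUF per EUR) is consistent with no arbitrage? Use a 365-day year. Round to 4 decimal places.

T = 60/365 years.
HUF accumulates by e^(0.0174×60/365) = 1.002864368.
EUR growth factor: e^(0.0624×60/365) = 1.010310323.
CIP: F = S · (grow HUF)/(grow EUR) = 364.33 × 1.002864368/1.010310323 = 361.644899 HUF per EUR.

361.6449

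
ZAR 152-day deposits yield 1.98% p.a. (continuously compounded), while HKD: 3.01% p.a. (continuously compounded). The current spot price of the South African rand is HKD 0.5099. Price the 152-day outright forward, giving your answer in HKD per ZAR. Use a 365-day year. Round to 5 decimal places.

0.51209

T = 152/365 years.
HKD accumulates by e^(0.0301×152/365) = 1.0126137.
ZAR accumulates by e^(0.0198×152/365) = 1.0082796.
Forward (HKD per ZAR) = 0.5099 × 1.0126137 / 1.0082796 = 0.5120918.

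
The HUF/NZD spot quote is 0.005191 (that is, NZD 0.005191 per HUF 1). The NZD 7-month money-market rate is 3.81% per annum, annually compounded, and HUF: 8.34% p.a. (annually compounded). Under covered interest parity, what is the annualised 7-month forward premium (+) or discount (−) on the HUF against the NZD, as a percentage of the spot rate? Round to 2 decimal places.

T = 7/12 years.
No-arbitrage forward: 0.005191 × 1.0220517 / 1.0478364 = 0.005063262 NZD/HUF.
Annualised premium = (F − S)/S × (1/T) = (0.005063262 − 0.005191)/0.005191 ÷ (7/12) = -4.22%.

-4.22%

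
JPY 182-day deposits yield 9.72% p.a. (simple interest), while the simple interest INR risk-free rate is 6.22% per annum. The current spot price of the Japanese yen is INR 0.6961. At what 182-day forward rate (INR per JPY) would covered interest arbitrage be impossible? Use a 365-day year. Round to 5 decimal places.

T = 182/365 years.
INR accumulates by 1 + 0.0622×182/365 = 1.0310148.
Growth of 1 JPY over T: 1 + 0.0972×182/365 = 1.0484668.
So F = 0.6961 × 1.0310148 / 1.0484668 = 0.6845132 (INR/JPY).

0.68451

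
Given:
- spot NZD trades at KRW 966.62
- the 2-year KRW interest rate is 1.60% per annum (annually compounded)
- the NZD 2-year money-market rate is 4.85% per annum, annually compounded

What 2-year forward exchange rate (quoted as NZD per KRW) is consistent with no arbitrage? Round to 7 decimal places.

0.0011018

T = 2 years.
Growth of 1 KRW over T: (1 + 0.0160)^2 = 1.032256.
NZD growth factor: (1 + 0.0485)^2 = 1.0993522.
So F = 966.62 × 1.032256 / 1.0993522 = 907.6248 (KRW/NZD).
Invert for NZD per KRW: 1 / 907.6248 = 0.0011018.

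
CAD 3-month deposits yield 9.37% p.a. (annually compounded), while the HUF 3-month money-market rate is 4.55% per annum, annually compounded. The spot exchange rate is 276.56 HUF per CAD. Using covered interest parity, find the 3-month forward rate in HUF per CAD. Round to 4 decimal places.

T = 3/12 years.
Growth of 1 HUF over T: (1 + 0.0455)^(3/12) = 1.01118591.
CAD accumulates by (1 + 0.0937)^(3/12) = 1.022644185.
Forward (HUF per CAD) = 276.56 × 1.01118591 / 1.022644185 = 273.461268.

273.4613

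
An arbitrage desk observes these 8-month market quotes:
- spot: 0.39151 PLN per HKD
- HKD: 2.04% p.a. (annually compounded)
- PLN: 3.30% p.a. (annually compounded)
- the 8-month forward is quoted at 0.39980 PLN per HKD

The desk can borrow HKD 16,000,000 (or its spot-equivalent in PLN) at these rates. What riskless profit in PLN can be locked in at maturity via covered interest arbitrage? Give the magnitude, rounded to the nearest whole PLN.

T = 8/12 years.
Keep in HKD, deliver into the forward: 16,000,000·1.013554174·0.39980 = PLN 6,483,503.34.
Swap to PLN now, deposit: 16,000,000·0.39151·1.021880741 = PLN 6,401,224.46.
The quoted forward overvalues HKD, so borrow PLN, buy HKD at spot, deposit the HKD at 2.04%, and sell the proceeds forward at 0.39980.
The gap between the two covered legs is PLN 82,279.

PLN 82,279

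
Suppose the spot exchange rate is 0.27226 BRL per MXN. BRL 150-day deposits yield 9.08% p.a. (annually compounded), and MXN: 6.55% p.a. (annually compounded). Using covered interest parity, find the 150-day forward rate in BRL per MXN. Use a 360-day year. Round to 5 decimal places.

T = 150/360 years.
BRL accumulates by (1 + 0.0908)^(150/360) = 1.0368768.
MXN accumulates by (1 + 0.0655)^(150/360) = 1.0267876.
Forward (BRL per MXN) = 0.27226 × 1.0368768 / 1.0267876 = 0.2749352.

0.27494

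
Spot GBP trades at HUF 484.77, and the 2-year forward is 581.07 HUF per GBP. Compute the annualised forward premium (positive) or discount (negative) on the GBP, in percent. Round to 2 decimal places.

T = 2 years.
GBP trades forward at +19.86509% vs spot over the period.
×(1/T) gives 9.93% p.a.

+9.93%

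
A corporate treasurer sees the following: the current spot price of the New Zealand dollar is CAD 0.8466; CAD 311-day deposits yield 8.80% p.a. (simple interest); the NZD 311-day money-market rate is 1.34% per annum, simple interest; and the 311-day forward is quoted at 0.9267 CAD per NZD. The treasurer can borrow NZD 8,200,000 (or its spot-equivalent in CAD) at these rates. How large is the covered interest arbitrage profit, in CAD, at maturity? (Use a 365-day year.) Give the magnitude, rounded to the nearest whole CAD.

CAD 223,055

T = 311/365 years.
Invest the NZD and cover forward: 8,200,000 × 1.011417534 × 0.9267 = CAD 7,685,701.16.
Convert at spot and invest in CAD: 8,200,000 × 0.8466 × 1.074980822 = CAD 7,462,645.86.
The quoted forward overvalues NZD, so borrow CAD, buy NZD at spot, deposit the NZD at 1.34%, and sell the proceeds forward at 0.9267.
Arbitrage profit = |7,685,701.16 − 7,462,645.86| = CAD 223,055.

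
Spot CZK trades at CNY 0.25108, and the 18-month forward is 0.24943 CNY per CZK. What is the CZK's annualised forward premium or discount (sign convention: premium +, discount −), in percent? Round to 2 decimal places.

T = 18/12 years.
CZK trades forward at -0.65716% vs spot over the period.
Annualise by dividing by T: -0.0065716 / (18/12) = -0.004381 → -0.44%.

-0.44%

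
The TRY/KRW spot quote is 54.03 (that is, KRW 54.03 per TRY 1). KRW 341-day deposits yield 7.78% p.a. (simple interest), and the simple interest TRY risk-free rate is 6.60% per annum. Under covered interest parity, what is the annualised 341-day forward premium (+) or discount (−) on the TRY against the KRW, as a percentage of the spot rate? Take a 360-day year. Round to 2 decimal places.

T = 341/360 years.
F = S · g_KRW/g_TRY = 54.03 × 1.0736939/1.0625167 = 54.59837.
(F − S)/S ÷ T = (54.59837 − 54.03)/54.03/(341/360) = 0.011106 → 1.11%.

+1.11%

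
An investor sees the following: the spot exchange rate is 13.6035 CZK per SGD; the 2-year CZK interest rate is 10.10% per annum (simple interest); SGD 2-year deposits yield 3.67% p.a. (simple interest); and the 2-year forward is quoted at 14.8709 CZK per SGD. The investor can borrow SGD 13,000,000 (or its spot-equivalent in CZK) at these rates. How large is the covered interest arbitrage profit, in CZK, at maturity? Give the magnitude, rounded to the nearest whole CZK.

T = 2 years.
Keep in SGD, deliver into the forward: 13,000,000·1.073400·14.8709 = CZK 207,511,512.78.
Swap to CZK now, deposit: 13,000,000·13.6035·1.202000 = CZK 212,568,291.00.
The quoted forward undervalues SGD, so borrow SGD, convert to CZK at spot, deposit the CZK at 10.10%, and buy SGD forward at 14.8709 to cover the loan.
The gap between the two covered legs is CZK 5,056,778.

CZK 5,056,778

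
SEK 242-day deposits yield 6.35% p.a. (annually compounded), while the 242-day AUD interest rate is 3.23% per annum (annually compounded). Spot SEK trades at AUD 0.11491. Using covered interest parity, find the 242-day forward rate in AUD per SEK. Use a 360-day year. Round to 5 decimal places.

T = 242/360 years.
Growth of 1 AUD over T: (1 + 0.0323)^(242/360) = 1.0215995.
SEK growth factor: (1 + 0.0635)^(242/360) = 1.0422539.
So F = 0.11491 × 1.0215995 / 1.0422539 = 0.1126328 (AUD/SEK).

0.11263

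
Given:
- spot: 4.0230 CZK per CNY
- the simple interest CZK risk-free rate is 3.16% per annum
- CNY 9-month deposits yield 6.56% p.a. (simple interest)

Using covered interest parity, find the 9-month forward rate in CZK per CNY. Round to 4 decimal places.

T = 9/12 years.
CZK accumulates by 1 + 0.0316×9/12 = 1.023700.
CNY accumulates by 1 + 0.0656×9/12 = 1.049200.
So F = 4.023 × 1.023700 / 1.049200 = 3.925224 (CZK/CNY).

3.9252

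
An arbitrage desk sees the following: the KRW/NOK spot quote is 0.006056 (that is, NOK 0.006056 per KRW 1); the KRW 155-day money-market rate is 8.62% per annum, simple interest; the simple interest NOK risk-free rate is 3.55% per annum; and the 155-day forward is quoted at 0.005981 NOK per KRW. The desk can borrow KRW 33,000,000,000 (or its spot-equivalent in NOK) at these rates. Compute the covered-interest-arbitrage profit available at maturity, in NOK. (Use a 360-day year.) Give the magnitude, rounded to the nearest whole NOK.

T = 155/360 years.
Route A — deposit KRW, sell forward: 33,000,000,000 × 1.03711388889 × 0.005981 = NOK 204,698,279.59.
Route B — convert at spot, deposit NOK: 33,000,000,000 × 0.006056 × 1.01528472222 = NOK 202,902,621.17.
The quoted forward overvalues KRW, so borrow NOK, buy KRW at spot, deposit the KRW at 8.62%, and sell the proceeds forward at 0.005981.
The gap between the two covered legs is NOK 1,795,658.

NOK 1,795,658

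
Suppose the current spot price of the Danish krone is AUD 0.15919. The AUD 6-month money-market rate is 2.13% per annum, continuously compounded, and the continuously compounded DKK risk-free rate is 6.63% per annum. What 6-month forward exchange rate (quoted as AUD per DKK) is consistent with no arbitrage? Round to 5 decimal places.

0.15565

T = 6/12 years.
AUD accumulates by e^(0.0213×6/12) = 1.0107069.
DKK accumulates by e^(0.0663×6/12) = 1.0337056.
So F = 0.15919 × 1.0107069 / 1.0337056 = 0.1556482 (AUD/DKK).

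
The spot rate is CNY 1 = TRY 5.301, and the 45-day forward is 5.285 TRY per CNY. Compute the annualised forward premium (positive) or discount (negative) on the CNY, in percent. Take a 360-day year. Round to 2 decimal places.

-2.41%

T = 45/360 years.
Period premium: (5.285 − 5.301)/5.301 = -0.0030183.
×(1/T) gives -2.41% p.a.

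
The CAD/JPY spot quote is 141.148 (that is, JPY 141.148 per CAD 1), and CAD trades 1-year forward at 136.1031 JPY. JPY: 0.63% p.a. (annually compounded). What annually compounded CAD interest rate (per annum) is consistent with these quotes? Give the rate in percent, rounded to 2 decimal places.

T = 1 year.
CIP gives F = S · g_JPY/g_CAD, so g_JPY/g_CAD = 136.1031/141.148 = 0.9642581.
The JPY side grows by (1 + 0.0063)^1 = 1.006300.
So the CAD growth factor = 1.0436003.
Annualise: 1.0436003^(1/1) − 1 = 0.043600 = 4.36%.

4.36%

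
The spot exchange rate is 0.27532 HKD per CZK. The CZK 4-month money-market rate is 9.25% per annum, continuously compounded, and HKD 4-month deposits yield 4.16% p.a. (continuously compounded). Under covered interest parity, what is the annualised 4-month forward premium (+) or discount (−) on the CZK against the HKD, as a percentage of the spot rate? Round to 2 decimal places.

T = 4/12 years.
CIP forward (HKD per CZK) = 0.27532 × 1.0139633/1.0313136 = 0.27068816.
Annualised premium = (F − S)/S × (1/T) = (0.27068816 − 0.27532)/0.27532 ÷ (4/12) = -5.05%.

-5.05%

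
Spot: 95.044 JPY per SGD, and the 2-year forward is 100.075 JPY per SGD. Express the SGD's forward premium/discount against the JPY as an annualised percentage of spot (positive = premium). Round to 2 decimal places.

T = 2 years.
(F − S)/S = (100.075 − 95.044)/95.044 = 0.0529334.
×(1/T) gives 2.65% p.a.

+2.65%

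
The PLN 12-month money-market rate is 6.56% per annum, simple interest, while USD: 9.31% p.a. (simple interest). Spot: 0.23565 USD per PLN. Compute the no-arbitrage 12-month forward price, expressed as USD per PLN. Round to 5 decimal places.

T = 1 year.
USD growth factor: 1 + 0.0931×1 = 1.093100.
PLN growth factor: 1 + 0.0656×1 = 1.065600.
So F = 0.23565 × 1.093100 / 1.065600 = 0.2417314 (USD/PLN).

0.24173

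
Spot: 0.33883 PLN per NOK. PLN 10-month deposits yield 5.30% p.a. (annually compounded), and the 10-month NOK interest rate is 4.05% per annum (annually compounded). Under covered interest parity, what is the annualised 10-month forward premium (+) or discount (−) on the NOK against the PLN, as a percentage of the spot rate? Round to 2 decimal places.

+1.20%

T = 10/12 years.
F = S · g_PLN/g_NOK = 0.33883 × 1.0439755/1.0336378 = 0.34221873.
Annualised premium = (F − S)/S × (1/T) = (0.34221873 − 0.33883)/0.33883 ÷ (10/12) = 1.20%.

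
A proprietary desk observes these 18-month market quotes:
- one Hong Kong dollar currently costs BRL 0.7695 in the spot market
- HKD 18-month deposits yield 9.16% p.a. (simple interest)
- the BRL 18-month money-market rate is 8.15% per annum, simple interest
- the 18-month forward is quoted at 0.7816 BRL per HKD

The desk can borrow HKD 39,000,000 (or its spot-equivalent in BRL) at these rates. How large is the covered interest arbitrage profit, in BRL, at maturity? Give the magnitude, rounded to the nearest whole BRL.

BRL 991,398

T = 18/12 years.
Route A — deposit HKD, sell forward: 39,000,000 × 1.137400 × 0.7816 = BRL 34,670,681.76.
Route B — convert at spot, deposit BRL: 39,000,000 × 0.7695 × 1.122250 = BRL 33,679,283.63.
The quoted forward overvalues HKD, so borrow BRL, buy HKD at spot, deposit the HKD at 9.16%, and sell the proceeds forward at 0.7816.
The gap between the two covered legs is BRL 991,398.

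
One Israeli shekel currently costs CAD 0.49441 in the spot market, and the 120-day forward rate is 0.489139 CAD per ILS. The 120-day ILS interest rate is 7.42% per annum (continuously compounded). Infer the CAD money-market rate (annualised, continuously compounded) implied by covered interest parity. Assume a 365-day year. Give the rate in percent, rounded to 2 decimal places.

T = 120/365 years.
F/S = 0.489139/0.49441 = 0.9893388 = (growth of CAD) / (growth of ILS).
ILS growth factor: e^(0.0742×120/365) = 1.0246945.
That pins the CAD growth at 1.013770.
Take logs: ln 1.013770 / (120/365) = 0.041598, so 4.16%.

4.16%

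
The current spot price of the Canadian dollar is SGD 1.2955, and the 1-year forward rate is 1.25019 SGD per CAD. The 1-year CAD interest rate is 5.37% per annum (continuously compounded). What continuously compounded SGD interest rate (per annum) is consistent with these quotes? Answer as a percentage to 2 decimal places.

1.81%

T = 1 year.
F/S = 1.25019/1.2955 = 0.9650251 = (growth of SGD) / (growth of CAD).
CAD growth factor: e^(0.0537×1) = 1.055168.
So the SGD growth factor = 1.0182636.
Take logs: ln 1.0182636 / 1 = 0.018099, so 1.81%.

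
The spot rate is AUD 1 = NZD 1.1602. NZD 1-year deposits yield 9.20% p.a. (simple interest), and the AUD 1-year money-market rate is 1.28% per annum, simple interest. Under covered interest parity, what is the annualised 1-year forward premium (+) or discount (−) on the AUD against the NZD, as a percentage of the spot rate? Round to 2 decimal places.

+7.82%

T = 1 year.
F = S · g_NZD/g_AUD = 1.1602 × 1.092000/1.012800 = 1.2509265.
Annualised premium = (F − S)/S × (1/T) = (1.2509265 − 1.1602)/1.1602 ÷ 1 = 7.82%.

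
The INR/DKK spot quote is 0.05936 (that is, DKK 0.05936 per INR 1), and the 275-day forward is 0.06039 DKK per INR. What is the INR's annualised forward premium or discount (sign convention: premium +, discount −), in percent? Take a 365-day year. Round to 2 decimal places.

T = 275/365 years.
Period premium: (0.06039 − 0.05936)/0.05936 = 0.0173518.
Per annum: 0.0173518 / (275/365) = 0.023031 = 2.30%.

+2.30%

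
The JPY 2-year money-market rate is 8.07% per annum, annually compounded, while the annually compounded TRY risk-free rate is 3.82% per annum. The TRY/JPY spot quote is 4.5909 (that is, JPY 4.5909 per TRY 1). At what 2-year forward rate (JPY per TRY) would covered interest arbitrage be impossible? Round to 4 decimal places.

T = 2 years.
Growth of 1 JPY over T: (1 + 0.0807)^2 = 1.1679125.
TRY accumulates by (1 + 0.0382)^2 = 1.0778592.
CIP: F = S · (grow JPY)/(grow TRY) = 4.5909 × 1.1679125/1.0778592 = 4.974462 JPY per TRY.

4.9745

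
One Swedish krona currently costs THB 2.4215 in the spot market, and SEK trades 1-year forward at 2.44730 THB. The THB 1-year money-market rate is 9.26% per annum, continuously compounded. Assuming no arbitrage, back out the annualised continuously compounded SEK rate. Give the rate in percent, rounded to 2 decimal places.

T = 1 year.
CIP gives F = S · g_THB/g_SEK, so g_THB/g_SEK = 2.4473/2.4215 = 1.0106546.
The THB side grows by e^(0.0926×1) = 1.0970228.
Hence g_SEK = 1.0854577.
Take logs: ln 1.0854577 / 1 = 0.082002, so 8.20%.

8.20%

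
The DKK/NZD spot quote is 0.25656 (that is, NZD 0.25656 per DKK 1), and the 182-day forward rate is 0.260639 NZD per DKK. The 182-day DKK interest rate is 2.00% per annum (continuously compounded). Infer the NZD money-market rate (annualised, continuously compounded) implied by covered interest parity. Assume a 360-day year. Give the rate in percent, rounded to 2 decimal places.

T = 182/360 years.
CIP gives F = S · g_NZD/g_DKK, so g_NZD/g_DKK = 0.260639/0.25656 = 1.0158988.
The DKK side grows by e^(0.0200×182/360) = 1.0101624.
Hence g_NZD = 1.0262228.
Take logs: ln 1.0262228 / (182/360) = 0.051201, so 5.12%.

5.12%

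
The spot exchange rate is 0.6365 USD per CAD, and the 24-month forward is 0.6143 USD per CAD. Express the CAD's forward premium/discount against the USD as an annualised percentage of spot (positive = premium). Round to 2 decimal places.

T = 2 years.
(F − S)/S = (0.6143 − 0.6365)/0.6365 = -0.0348782.
Annualise by dividing by T: -0.0348782 / 2 = -0.017439 → -1.74%.

-1.74%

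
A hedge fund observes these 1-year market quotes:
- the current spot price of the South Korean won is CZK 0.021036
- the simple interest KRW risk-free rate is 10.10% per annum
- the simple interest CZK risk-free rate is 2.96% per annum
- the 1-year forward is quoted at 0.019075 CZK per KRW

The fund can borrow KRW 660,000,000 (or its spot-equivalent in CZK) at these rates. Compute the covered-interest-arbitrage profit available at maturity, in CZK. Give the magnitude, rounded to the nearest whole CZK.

CZK 433,680

T = 1 year.
Keep in KRW, deliver into the forward: 660,000,000·1.101000·0.019075 = CZK 13,861,039.50.
Swap to CZK now, deposit: 660,000,000·0.021036·1.029600 = CZK 14,294,719.30.
The quoted forward undervalues KRW, so borrow KRW, convert to CZK at spot, deposit the CZK at 2.96%, and buy KRW forward at 0.019075 to cover the loan.
The gap between the two covered legs is CZK 433,680.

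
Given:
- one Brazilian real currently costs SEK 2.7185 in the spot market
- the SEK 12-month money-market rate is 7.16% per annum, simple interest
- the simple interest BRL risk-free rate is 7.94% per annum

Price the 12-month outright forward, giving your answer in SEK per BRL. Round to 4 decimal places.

2.6989

T = 1 year.
SEK accumulates by 1 + 0.0716×1 = 1.071600.
BRL accumulates by 1 + 0.0794×1 = 1.079400.
CIP: F = S · (grow SEK)/(grow BRL) = 2.7185 × 1.071600/1.079400 = 2.698855 SEK per BRL.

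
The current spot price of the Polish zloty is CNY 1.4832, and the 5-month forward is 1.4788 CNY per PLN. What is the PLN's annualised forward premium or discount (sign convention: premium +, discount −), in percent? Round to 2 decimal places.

-0.71%

T = 5/12 years.
(F − S)/S = (1.4788 − 1.4832)/1.4832 = -0.0029666.
Per annum: -0.0029666 / (5/12) = -0.007120 = -0.71%.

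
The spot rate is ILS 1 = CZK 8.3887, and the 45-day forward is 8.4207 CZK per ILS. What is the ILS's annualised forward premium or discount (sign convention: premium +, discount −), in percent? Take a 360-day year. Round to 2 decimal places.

+3.05%

T = 45/360 years.
ILS trades forward at +0.38147% vs spot over the period.
×(1/T) gives 3.05% p.a.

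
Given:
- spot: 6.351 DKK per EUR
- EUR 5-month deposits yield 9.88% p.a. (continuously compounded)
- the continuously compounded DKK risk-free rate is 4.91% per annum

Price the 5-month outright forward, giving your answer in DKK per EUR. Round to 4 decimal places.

6.2208

T = 5/12 years.
Growth of 1 DKK over T: e^(0.0491×5/12) = 1.020669.
EUR accumulates by e^(0.0988×5/12) = 1.0420258.
So F = 6.351 × 1.020669 / 1.0420258 = 6.220833 (DKK/EUR).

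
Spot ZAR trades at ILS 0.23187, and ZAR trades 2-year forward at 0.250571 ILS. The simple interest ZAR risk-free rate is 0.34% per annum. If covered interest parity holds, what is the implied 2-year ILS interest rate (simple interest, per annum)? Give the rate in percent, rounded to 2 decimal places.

4.40%

T = 2 years.
By CIP, F/S equals the ILS-to-ZAR growth ratio: 0.250571/0.23187 = 1.0806530.
ZAR growth factor: 1 + 0.0034×2 = 1.006800.
So the ILS growth factor = 1.0880014.
(1.0880014 − 1)/T = 0.044001, i.e. 4.40%.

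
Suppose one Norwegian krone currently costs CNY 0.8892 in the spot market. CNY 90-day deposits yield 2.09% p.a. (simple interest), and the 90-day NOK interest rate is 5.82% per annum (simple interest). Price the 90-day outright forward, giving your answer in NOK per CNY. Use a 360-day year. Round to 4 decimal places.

1.1350

T = 90/360 years.
CNY accumulates by 1 + 0.0209×90/360 = 1.005225.
NOK growth factor: 1 + 0.0582×90/360 = 1.014550.
CIP: F = S · (grow CNY)/(grow NOK) = 0.8892 × 1.005225/1.014550 = 0.8810271 CNY per NOK.
Quoted the other way: 1/0.8810271 = 1.1350 NOK per CNY.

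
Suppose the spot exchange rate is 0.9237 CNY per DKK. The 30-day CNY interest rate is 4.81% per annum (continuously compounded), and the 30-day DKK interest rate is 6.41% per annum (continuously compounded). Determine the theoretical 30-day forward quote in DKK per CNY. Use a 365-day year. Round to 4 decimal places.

1.0840

T = 30/365 years.
CNY accumulates by e^(0.0481×30/365) = 1.0039612.
DKK growth factor: e^(0.0641×30/365) = 1.0052824.
So F = 0.9237 × 1.0039612 / 1.0052824 = 0.9224860 (CNY/DKK).
Invert for DKK per CNY: 1 / 0.9224860 = 1.0840.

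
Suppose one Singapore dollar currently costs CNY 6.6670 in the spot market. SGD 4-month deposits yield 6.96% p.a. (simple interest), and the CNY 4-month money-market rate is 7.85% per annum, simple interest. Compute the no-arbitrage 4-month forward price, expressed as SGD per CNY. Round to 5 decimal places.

0.14956

T = 4/12 years.
Growth of 1 CNY over T: 1 + 0.0785×4/12 = 1.0261667.
SGD accumulates by 1 + 0.0696×4/12 = 1.023200.
So F = 6.667 × 1.0261667 / 1.023200 = 6.686331 (CNY/SGD).
Quoted the other way: 1/6.686331 = 0.14956 SGD per CNY.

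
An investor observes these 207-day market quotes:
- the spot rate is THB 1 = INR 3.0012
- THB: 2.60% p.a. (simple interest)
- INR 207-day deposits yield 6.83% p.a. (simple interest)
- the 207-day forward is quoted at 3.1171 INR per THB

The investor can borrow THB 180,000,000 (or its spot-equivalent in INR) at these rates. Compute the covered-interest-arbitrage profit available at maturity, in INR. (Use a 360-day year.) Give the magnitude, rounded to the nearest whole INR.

T = 207/360 years.
Invest the THB and cover forward: 180,000,000 × 1.014950 × 3.1171 = INR 569,466,116.10.
Convert at spot and invest in INR: 180,000,000 × 3.0012 × 1.0392725 = INR 561,431,632.86.
The quoted forward overvalues THB, so borrow INR, buy THB at spot, deposit the THB at 2.60%, and sell the proceeds forward at 3.1171.
The gap between the two covered legs is INR 8,034,483.

INR 8,034,483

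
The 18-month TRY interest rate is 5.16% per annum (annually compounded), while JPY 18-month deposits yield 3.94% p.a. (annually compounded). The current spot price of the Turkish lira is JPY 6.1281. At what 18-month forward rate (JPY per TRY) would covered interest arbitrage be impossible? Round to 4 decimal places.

6.0218

T = 18/12 years.
Growth of 1 JPY over T: (1 + 0.0394)^(18/12) = 1.0596784.
Growth of 1 TRY over T: (1 + 0.0516)^(18/12) = 1.078390.
Forward (JPY per TRY) = 6.1281 × 1.0596784 / 1.078390 = 6.021769.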